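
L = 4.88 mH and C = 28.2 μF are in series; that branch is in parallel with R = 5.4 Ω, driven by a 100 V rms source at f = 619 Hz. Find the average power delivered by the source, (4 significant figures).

1.852 kW

ω = 2πf = 3889 rad/s
X_L = ωL = 18.98 Ω
X_C = 1/(ωC) = 9.118 Ω
Branch 1: Z₁ = R = 5.400 Ω
Branch 2 (series LC): Z₂ = j(X_L − X_C) = j9.862 Ω
Parallel: Z = Z₁Z₂/(Z₁+Z₂), |Z| = 4.736 Ω, ∠Z = 28.70°
I = V/|Z| = 21.11 A
P = VI cos φ = 100 × 21.11 × cos(28.70°) = 1.852 kW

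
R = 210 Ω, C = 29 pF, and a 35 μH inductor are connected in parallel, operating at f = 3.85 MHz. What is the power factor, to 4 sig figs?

ω = 2πf = 2.419e+07 rad/s
X_L = ωL = 846.7 Ω
X_C = 1/(ωC) = 1425 Ω
Parallel: admittances add. Y = 1/R + 1/(jωL) + jωC
Y = (0.004762 − j0.0004796) S
|Y| = 0.004786 S → |Z| = 1/|Y| = 208.9 Ω, ∠Z = −∠Y = 5.751°
cos φ = cos(5.751°) = 0.9950

0.9950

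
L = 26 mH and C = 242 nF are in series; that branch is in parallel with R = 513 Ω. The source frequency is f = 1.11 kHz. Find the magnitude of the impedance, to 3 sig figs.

ω = 2πf = 6974 rad/s
X_L = ωL = 181 Ω
X_C = 1/(ωC) = 592 Ω
Branch 1: Z₁ = R = 513 Ω
Branch 2 (series LC): Z₂ = j(X_L − X_C) = −j411 Ω
Parallel: Z = Z₁Z₂/(Z₁+Z₂), |Z| = 321 Ω, ∠Z = -51.3°

321 Ω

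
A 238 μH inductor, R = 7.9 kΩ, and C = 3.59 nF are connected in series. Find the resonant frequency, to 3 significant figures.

ω₀ = 1/√(LC) = 1/√(0.000238 × 3.59e-09) = 1.082e+06 rad/s
f₀ = ω₀/(2π) = 172 kHz

172 kHz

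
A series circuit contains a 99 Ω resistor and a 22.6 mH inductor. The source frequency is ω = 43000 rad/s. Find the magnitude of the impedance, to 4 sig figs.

X_L = ωL = 971.8 Ω
Z = 99.00 + j971.8 Ω
|Z| = √(99.00² + 971.8²) = 976.8 Ω

976.8 Ω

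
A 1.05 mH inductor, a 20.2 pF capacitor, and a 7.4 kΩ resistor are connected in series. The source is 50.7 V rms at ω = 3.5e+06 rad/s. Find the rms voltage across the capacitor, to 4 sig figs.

55.93 V

X_L = ωL = 3675 Ω
X_C = 1/(ωC) = 14140 Ω
Net reactance X = X_L − X_C = -10470 Ω
Z = 7400 − j10470 Ω
|Z| = √(7400² + 10470²) = 12820 Ω
I = V/|Z| = 3.955 mA
V_C = I·|Z_C| = 0.003955 × 14140 = 55.93 V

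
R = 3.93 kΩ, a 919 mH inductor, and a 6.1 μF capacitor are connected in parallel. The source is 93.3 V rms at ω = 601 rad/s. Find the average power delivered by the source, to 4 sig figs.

2.215 W

X_L = ωL = 552.3 Ω
X_C = 1/(ωC) = 272.8 Ω
Parallel: admittances add. Y = 1/R + 1/(jωL) + jωC
Y = (0.0002545 + j0.001856) S
|Y| = 0.001873 S → |Z| = 1/|Y| = 533.9 Ω, ∠Z = −∠Y = -82.19°
I = V/|Z| = 174.7 mA
P = VI cos φ = 93.3 × 0.1747 × cos(-82.19°) = 2.215 W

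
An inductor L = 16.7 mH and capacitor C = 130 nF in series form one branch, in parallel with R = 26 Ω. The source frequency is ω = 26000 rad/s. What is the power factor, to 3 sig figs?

X_L = ωL = 434 Ω
X_C = 1/(ωC) = 296 Ω
Branch 1: Z₁ = R = 26.0 Ω
Branch 2 (series LC): Z₂ = j(X_L − X_C) = j138 Ω
Parallel: Z = Z₁Z₂/(Z₁+Z₂), |Z| = 25.6 Ω, ∠Z = 10.6°
cos φ = cos(10.6°) = 0.983

0.983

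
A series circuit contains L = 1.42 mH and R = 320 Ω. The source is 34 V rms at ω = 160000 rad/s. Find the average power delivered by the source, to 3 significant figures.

2.40 W

X_L = ωL = 227 Ω
Z = 320 + j227 Ω
|Z| = √(320² + 227²) = 392 Ω
∠Z = arctan(227/320) = 35.4°
I = V/|Z| = 86.6 mA
P = VI cos φ = 34 × 0.0866 × cos(35.4°) = 2.40 W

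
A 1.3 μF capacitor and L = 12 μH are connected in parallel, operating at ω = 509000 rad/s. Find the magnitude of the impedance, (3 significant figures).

X_L = ωL = 6.11 Ω
X_C = 1/(ωC) = 1.51 Ω
Parallel: admittances add. Y = 1/(jωL) + jωC
Y = (0 + j0.498) S
|Y| = 0.498 S → |Z| = 1/|Y| = 2.01 Ω, ∠Z = −∠Y = -90.0°

2.01 Ω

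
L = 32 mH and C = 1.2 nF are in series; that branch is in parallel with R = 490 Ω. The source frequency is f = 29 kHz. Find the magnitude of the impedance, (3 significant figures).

ω = 2πf = 182200 rad/s
X_L = ωL = 5830 Ω
X_C = 1/(ωC) = 4570 Ω
Branch 1: Z₁ = R = 490 Ω
Branch 2 (series LC): Z₂ = j(X_L − X_C) = j1260 Ω
Parallel: Z = Z₁Z₂/(Z₁+Z₂), |Z| = 457 Ω, ∠Z = 21.3°

457 Ω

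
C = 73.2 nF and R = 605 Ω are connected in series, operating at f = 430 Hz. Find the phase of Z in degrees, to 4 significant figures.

-83.18°

ω = 2πf = 2702 rad/s
X_C = 1/(ωC) = 5056 Ω
Z = 605.0 − j5056 Ω
|Z| = √(605.0² + 5056²) = 5092 Ω
∠Z = arctan(-5056/605.0) = -83.18°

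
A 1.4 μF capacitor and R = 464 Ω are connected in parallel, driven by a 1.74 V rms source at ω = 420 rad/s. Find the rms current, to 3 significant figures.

3.89 mA

X_C = 1/(ωC) = 1700 Ω
Parallel: admittances add. Y = 1/R + jωC
Y = (0.00216 + j0.000588) S
|Y| = 0.00223 S → |Z| = 1/|Y| = 448 Ω, ∠Z = −∠Y = -15.3°
I = V/|Z| = 1.74/448 = 3.89 mA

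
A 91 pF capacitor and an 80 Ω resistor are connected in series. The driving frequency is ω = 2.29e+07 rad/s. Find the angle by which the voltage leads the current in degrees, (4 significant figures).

X_C = 1/(ωC) = 479.9 Ω
Z = 80.00 − j479.9 Ω
|Z| = √(80.00² + 479.9²) = 486.5 Ω
∠Z = arctan(-479.9/80.00) = -80.54°

-80.54°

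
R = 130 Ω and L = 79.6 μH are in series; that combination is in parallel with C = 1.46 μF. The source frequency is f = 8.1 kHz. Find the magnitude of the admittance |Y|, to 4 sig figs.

ω = 2πf = 50890 rad/s
X_L = ωL = 4.051 Ω
X_C = 1/(ωC) = 13.46 Ω
Branch 1 (R+jX_L): Z₁ = 130.0 + j4.051 Ω, |Z₁| = 130.1 Ω
Branch 2 (−jX_C): Z₂ = −j13.46 Ω
Parallel: Z = Z₁Z₂/(Z₁+Z₂), |Z| = 13.43 Ω, ∠Z = -84.08°
|Y| = 1/|Z| = 74.46 mS

74.46 mS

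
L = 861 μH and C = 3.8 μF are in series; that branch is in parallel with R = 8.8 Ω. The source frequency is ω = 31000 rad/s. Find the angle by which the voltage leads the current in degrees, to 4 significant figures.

25.80°

X_L = ωL = 26.69 Ω
X_C = 1/(ωC) = 8.489 Ω
Branch 1: Z₁ = R = 8.800 Ω
Branch 2 (series LC): Z₂ = j(X_L − X_C) = j18.20 Ω
Parallel: Z = Z₁Z₂/(Z₁+Z₂), |Z| = 7.923 Ω, ∠Z = 25.80°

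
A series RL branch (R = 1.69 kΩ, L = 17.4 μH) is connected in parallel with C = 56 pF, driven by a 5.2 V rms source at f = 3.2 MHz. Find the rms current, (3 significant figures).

6.02 mA

ω = 2πf = 2.011e+07 rad/s
X_L = ωL = 350 Ω
X_C = 1/(ωC) = 888 Ω
Branch 1 (R+jX_L): Z₁ = 1690 + j350 Ω, |Z₁| = 1730 Ω
Branch 2 (−jX_C): Z₂ = −j888 Ω
Parallel: Z = Z₁Z₂/(Z₁+Z₂), |Z| = 864 Ω, ∠Z = -60.6°
I = V/|Z| = 5.2/864 = 6.02 mA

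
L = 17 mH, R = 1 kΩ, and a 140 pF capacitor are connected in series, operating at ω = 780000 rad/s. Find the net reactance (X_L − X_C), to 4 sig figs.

X_L = ωL = 13260 Ω
X_C = 1/(ωC) = 9158 Ω
X = 13260 − 9158 = 4102 Ω

4102 Ω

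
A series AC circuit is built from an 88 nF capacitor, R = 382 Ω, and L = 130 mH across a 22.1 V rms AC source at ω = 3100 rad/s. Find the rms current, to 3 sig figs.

6.73 mA

X_L = ωL = 403 Ω
X_C = 1/(ωC) = 3670 Ω
Net reactance X = X_L − X_C = -3260 Ω
Z = 382 − j3260 Ω
|Z| = √(382² + 3260²) = 3280 Ω
I = V/|Z| = 22.1/3280 = 6.73 mA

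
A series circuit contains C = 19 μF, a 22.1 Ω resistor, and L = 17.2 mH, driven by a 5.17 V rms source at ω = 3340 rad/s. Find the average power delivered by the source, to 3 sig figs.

X_L = ωL = 57.4 Ω
X_C = 1/(ωC) = 15.8 Ω
Net reactance X = X_L − X_C = 41.7 Ω
Z = 22.1 + j41.7 Ω
|Z| = √(22.1² + 41.7²) = 47.2 Ω
∠Z = arctan(41.7/22.1) = 62.1°
I = V/|Z| = 110 mA
P = VI cos φ = 5.17 × 0.110 × cos(62.1°) = 265 mW

265 mW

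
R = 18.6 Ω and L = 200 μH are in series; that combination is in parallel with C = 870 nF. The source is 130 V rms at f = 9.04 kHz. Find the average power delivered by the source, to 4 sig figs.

661.8 W

ω = 2πf = 56800 rad/s
X_L = ωL = 11.36 Ω
X_C = 1/(ωC) = 20.24 Ω
Branch 1 (R+jX_L): Z₁ = 18.60 + j11.36 Ω, |Z₁| = 21.79 Ω
Branch 2 (−jX_C): Z₂ = −j20.24 Ω
Parallel: Z = Z₁Z₂/(Z₁+Z₂), |Z| = 21.40 Ω, ∠Z = -33.07°
I = V/|Z| = 6.075 A
P = VI cos φ = 130 × 6.075 × cos(-33.07°) = 661.8 W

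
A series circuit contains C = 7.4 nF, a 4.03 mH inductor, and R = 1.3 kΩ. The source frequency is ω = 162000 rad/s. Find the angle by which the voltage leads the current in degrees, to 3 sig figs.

-7.94°

X_L = ωL = 653 Ω
X_C = 1/(ωC) = 834 Ω
Net reactance X = X_L − X_C = -181 Ω
Z = 1300 − j181 Ω
|Z| = √(1300² + 181²) = 1310 Ω
∠Z = arctan(-181/1300) = -7.94°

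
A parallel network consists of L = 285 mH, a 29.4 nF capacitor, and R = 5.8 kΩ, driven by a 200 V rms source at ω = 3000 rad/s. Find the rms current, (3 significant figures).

X_L = ωL = 855 Ω
X_C = 1/(ωC) = 11300 Ω
Parallel: admittances add. Y = 1/R + 1/(jωL) + jωC
Y = (0.000172 − j0.00108) S
|Y| = 0.00110 S → |Z| = 1/|Y| = 913 Ω, ∠Z = −∠Y = 80.9°
I = V/|Z| = 200/913 = 219 mA

219 mA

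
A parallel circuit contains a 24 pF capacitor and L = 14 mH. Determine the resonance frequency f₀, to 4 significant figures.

ω₀ = 1/√(LC) = 1/√(0.014 × 2.4e-11) = 1.725e+06 rad/s
f₀ = ω₀/(2π) = 274.6 kHz

274.6 kHz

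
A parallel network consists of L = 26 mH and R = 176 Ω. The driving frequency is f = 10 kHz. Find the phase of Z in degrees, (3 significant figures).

ω = 2πf = 62830 rad/s
X_L = ωL = 1630 Ω
Parallel: admittances add. Y = 1/R + 1/(jωL)
Y = (0.00568 − j0.000612) S
|Y| = 0.00571 S → |Z| = 1/|Y| = 175 Ω, ∠Z = −∠Y = 6.15°

6.15°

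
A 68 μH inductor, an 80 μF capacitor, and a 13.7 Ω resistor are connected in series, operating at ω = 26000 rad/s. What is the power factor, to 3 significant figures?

0.996

X_L = ωL = 1.77 Ω
X_C = 1/(ωC) = 0.481 Ω
Net reactance X = X_L − X_C = 1.29 Ω
Z = 13.7 + j1.29 Ω
|Z| = √(13.7² + 1.29²) = 13.8 Ω
∠Z = arctan(1.29/13.7) = 5.37°
cos φ = cos(5.37°) = 0.996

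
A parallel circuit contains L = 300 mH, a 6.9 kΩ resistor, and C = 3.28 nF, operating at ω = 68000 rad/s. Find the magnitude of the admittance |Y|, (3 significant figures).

X_L = ωL = 20400 Ω
X_C = 1/(ωC) = 4480 Ω
Parallel: admittances add. Y = 1/R + 1/(jωL) + jωC
Y = (0.000145 + j0.000174) S
|Y| = 0.000226 S → |Z| = 1/|Y| = 4420 Ω, ∠Z = −∠Y = -50.2°

226 μS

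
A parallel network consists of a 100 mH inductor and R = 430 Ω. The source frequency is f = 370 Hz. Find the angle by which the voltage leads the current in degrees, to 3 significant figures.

ω = 2πf = 2325 rad/s
X_L = ωL = 232 Ω
Parallel: admittances add. Y = 1/R + 1/(jωL)
Y = (0.00233 − j0.00430) S
|Y| = 0.00489 S → |Z| = 1/|Y| = 205 Ω, ∠Z = −∠Y = 61.6°

61.6°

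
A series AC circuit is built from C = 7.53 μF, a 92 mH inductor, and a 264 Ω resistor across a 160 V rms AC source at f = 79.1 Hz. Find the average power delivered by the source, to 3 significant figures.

ω = 2πf = 497.0 rad/s
X_L = ωL = 45.7 Ω
X_C = 1/(ωC) = 267 Ω
Net reactance X = X_L − X_C = -221 Ω
Z = 264 − j221 Ω
|Z| = √(264² + 221²) = 345 Ω
∠Z = arctan(-221/264) = -40.0°
I = V/|Z| = 464 mA
P = VI cos φ = 160 × 0.464 × cos(-40.0°) = 56.9 W

56.9 W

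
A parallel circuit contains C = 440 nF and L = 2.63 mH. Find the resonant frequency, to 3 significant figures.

4.68 kHz

ω₀ = 1/√(LC) = 1/√(0.00263 × 4.4e-07) = 29400 rad/s
f₀ = ω₀/(2π) = 4.68 kHz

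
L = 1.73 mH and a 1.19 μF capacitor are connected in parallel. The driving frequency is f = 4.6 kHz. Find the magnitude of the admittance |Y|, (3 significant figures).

14.4 mS

ω = 2πf = 28900 rad/s
X_L = ωL = 50.0 Ω
X_C = 1/(ωC) = 29.1 Ω
Parallel: admittances add. Y = 1/(jωL) + jωC
Y = (0 + j0.0144) S
|Y| = 0.0144 S → |Z| = 1/|Y| = 69.5 Ω, ∠Z = −∠Y = -90.0°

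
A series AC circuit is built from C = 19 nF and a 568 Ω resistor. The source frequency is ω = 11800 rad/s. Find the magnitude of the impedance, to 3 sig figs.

X_C = 1/(ωC) = 4460 Ω
Z = 568 − j4460 Ω
|Z| = √(568² + 4460²) = 4500 Ω

4500 Ω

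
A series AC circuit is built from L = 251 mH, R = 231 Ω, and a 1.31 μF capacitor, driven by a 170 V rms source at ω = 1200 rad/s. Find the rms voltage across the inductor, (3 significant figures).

X_L = ωL = 301 Ω
X_C = 1/(ωC) = 636 Ω
Net reactance X = X_L − X_C = -335 Ω
Z = 231 − j335 Ω
|Z| = √(231² + 335²) = 407 Ω
I = V/|Z| = 418 mA
V_L = I·|Z_L| = 0.418 × 301 = 126 V

126 V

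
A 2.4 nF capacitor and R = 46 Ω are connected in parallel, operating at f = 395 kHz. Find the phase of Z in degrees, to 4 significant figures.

ω = 2πf = 2.482e+06 rad/s
X_C = 1/(ωC) = 167.9 Ω
Parallel: admittances add. Y = 1/R + jωC
Y = (0.02174 + j0.005956) S
|Y| = 0.02254 S → |Z| = 1/|Y| = 44.36 Ω, ∠Z = −∠Y = -15.32°

-15.32°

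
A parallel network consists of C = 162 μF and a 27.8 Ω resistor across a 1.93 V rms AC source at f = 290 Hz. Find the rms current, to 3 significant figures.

574 mA

ω = 2πf = 1822 rad/s
X_C = 1/(ωC) = 3.39 Ω
Parallel: admittances add. Y = 1/R + jωC
Y = (0.0360 + j0.295) S
|Y| = 0.297 S → |Z| = 1/|Y| = 3.36 Ω, ∠Z = −∠Y = -83.1°
I = V/|Z| = 1.93/3.36 = 574 mA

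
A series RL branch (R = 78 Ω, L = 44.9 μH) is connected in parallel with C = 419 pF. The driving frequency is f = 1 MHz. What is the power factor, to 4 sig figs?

ω = 2πf = 6.283e+06 rad/s
X_L = ωL = 282.1 Ω
X_C = 1/(ωC) = 379.8 Ω
Branch 1 (R+jX_L): Z₁ = 78.00 + j282.1 Ω, |Z₁| = 292.7 Ω
Branch 2 (−jX_C): Z₂ = −j379.8 Ω
Parallel: Z = Z₁Z₂/(Z₁+Z₂), |Z| = 889.2 Ω, ∠Z = 35.95°
cos φ = cos(35.95°) = 0.8095

0.8095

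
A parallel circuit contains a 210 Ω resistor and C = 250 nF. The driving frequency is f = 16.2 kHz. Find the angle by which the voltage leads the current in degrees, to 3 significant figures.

ω = 2πf = 101800 rad/s
X_C = 1/(ωC) = 39.3 Ω
Parallel: admittances add. Y = 1/R + jωC
Y = (0.00476 + j0.0254) S
|Y| = 0.0259 S → |Z| = 1/|Y| = 38.6 Ω, ∠Z = −∠Y = -79.4°

-79.4°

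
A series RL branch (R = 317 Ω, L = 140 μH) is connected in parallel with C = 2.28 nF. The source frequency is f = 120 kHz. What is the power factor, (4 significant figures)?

0.9648

ω = 2πf = 754000 rad/s
X_L = ωL = 105.6 Ω
X_C = 1/(ωC) = 581.7 Ω
Branch 1 (R+jX_L): Z₁ = 317.0 + j105.6 Ω, |Z₁| = 334.1 Ω
Branch 2 (−jX_C): Z₂ = −j581.7 Ω
Parallel: Z = Z₁Z₂/(Z₁+Z₂), |Z| = 339.8 Ω, ∠Z = -15.24°
cos φ = cos(-15.24°) = 0.9648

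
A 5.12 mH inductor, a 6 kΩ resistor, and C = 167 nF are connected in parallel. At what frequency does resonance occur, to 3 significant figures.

ω₀ = 1/√(LC) = 1/√(0.00512 × 1.67e-07) = 34200 rad/s
f₀ = ω₀/(2π) = 5.44 kHz

5.44 kHz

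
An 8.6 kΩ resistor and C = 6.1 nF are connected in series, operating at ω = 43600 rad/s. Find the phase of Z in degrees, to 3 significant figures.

-23.6°

X_C = 1/(ωC) = 3760 Ω
Z = 8600 − j3760 Ω
|Z| = √(8600² + 3760²) = 9390 Ω
∠Z = arctan(-3760/8600) = -23.6°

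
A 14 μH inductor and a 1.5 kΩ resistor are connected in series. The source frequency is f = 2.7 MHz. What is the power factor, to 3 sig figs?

0.988

ω = 2πf = 1.696e+07 rad/s
X_L = ωL = 238 Ω
Z = 1500 + j238 Ω
|Z| = √(1500² + 238²) = 1520 Ω
∠Z = arctan(238/1500) = 9.00°
cos φ = cos(9.00°) = 0.988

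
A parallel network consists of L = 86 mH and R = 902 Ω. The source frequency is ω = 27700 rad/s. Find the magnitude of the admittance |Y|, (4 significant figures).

X_L = ωL = 2382 Ω
Parallel: admittances add. Y = 1/R + 1/(jωL)
Y = (0.001109 − j0.0004198) S
|Y| = 0.001185 S → |Z| = 1/|Y| = 843.6 Ω, ∠Z = −∠Y = 20.74°

1.185 mS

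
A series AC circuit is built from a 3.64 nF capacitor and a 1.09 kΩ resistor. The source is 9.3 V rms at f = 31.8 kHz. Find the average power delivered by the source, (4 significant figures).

ω = 2πf = 199800 rad/s
X_C = 1/(ωC) = 1375 Ω
Z = 1090 − j1375 Ω
|Z| = √(1090² + 1375²) = 1755 Ω
∠Z = arctan(-1375/1090) = -51.59°
I = V/|Z| = 5.300 mA
P = VI cos φ = 9.3 × 0.005300 × cos(-51.59°) = 30.62 mW

30.62 mW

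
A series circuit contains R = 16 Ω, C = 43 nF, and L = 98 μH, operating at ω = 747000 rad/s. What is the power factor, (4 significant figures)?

X_L = ωL = 73.21 Ω
X_C = 1/(ωC) = 31.13 Ω
Net reactance X = X_L − X_C = 42.07 Ω
Z = 16.00 + j42.07 Ω
|Z| = √(16.00² + 42.07²) = 45.01 Ω
∠Z = arctan(42.07/16.00) = 69.18°
cos φ = cos(69.18°) = 0.3555

0.3555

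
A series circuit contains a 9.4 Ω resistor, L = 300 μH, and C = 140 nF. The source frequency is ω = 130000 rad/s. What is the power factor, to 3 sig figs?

0.508

X_L = ωL = 39.0 Ω
X_C = 1/(ωC) = 54.9 Ω
Net reactance X = X_L − X_C = -15.9 Ω
Z = 9.40 − j15.9 Ω
|Z| = √(9.40² + 15.9²) = 18.5 Ω
∠Z = arctan(-15.9/9.40) = -59.5°
cos φ = cos(-59.5°) = 0.508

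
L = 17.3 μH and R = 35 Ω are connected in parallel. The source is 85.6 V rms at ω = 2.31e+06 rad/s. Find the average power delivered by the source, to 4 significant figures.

209.4 W

X_L = ωL = 39.96 Ω
Parallel: admittances add. Y = 1/R + 1/(jωL)
Y = (0.02857 − j0.02502) S
|Y| = 0.03798 S → |Z| = 1/|Y| = 26.33 Ω, ∠Z = −∠Y = 41.21°
I = V/|Z| = 3.251 A
P = VI cos φ = 85.6 × 3.251 × cos(41.21°) = 209.4 W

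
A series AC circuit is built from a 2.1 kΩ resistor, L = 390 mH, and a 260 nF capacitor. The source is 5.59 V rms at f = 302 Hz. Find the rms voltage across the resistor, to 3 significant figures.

4.77 V

ω = 2πf = 1898 rad/s
X_L = ωL = 740 Ω
X_C = 1/(ωC) = 2030 Ω
Net reactance X = X_L − X_C = -1290 Ω
Z = 2100 − j1290 Ω
|Z| = √(2100² + 1290²) = 2460 Ω
I = V/|Z| = 2.27 mA
V_R = I·|Z_R| = 0.00227 × 2100 = 4.77 V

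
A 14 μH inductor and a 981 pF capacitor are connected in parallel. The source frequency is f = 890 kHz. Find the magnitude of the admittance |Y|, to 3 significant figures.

7.29 mS

ω = 2πf = 5.592e+06 rad/s
X_L = ωL = 78.3 Ω
X_C = 1/(ωC) = 182 Ω
Parallel: admittances add. Y = 1/(jωL) + jωC
Y = (0 − j0.00729) S
|Y| = 0.00729 S → |Z| = 1/|Y| = 137 Ω, ∠Z = −∠Y = 90.0°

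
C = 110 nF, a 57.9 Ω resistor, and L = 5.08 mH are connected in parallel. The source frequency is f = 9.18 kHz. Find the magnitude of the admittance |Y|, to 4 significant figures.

17.52 mS

ω = 2πf = 57680 rad/s
X_L = ωL = 293.0 Ω
X_C = 1/(ωC) = 157.6 Ω
Parallel: admittances add. Y = 1/R + 1/(jωL) + jωC
Y = (0.01727 + j0.002932) S
|Y| = 0.01752 S → |Z| = 1/|Y| = 57.08 Ω, ∠Z = −∠Y = -9.635°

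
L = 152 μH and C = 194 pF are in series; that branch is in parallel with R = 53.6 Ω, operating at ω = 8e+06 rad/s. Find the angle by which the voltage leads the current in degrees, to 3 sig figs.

X_L = ωL = 1220 Ω
X_C = 1/(ωC) = 644 Ω
Branch 1: Z₁ = R = 53.6 Ω
Branch 2 (series LC): Z₂ = j(X_L − X_C) = j572 Ω
Parallel: Z = Z₁Z₂/(Z₁+Z₂), |Z| = 53.4 Ω, ∠Z = 5.36°

5.36°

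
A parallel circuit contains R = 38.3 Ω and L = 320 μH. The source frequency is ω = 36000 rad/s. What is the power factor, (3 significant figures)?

X_L = ωL = 11.5 Ω
Parallel: admittances add. Y = 1/R + 1/(jωL)
Y = (0.0261 − j0.0868) S
|Y| = 0.0906 S → |Z| = 1/|Y| = 11.0 Ω, ∠Z = −∠Y = 73.3°
cos φ = cos(73.3°) = 0.288

0.288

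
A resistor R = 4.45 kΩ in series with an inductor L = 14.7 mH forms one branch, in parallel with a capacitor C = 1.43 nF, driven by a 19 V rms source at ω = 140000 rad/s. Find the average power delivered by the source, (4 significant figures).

X_L = ωL = 2058 Ω
X_C = 1/(ωC) = 4995 Ω
Branch 1 (R+jX_L): Z₁ = 4450 + j2058 Ω, |Z₁| = 4903 Ω
Branch 2 (−jX_C): Z₂ = −j4995 Ω
Parallel: Z = Z₁Z₂/(Z₁+Z₂), |Z| = 4593 Ω, ∠Z = -31.76°
I = V/|Z| = 4.137 mA
P = VI cos φ = 19 × 0.004137 × cos(-31.76°) = 66.83 mW

66.83 mW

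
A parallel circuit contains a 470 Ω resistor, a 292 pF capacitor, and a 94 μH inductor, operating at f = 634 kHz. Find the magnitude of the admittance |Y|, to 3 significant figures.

ω = 2πf = 3.984e+06 rad/s
X_L = ωL = 374 Ω
X_C = 1/(ωC) = 860 Ω
Parallel: admittances add. Y = 1/R + 1/(jωL) + jωC
Y = (0.00213 − j0.00151) S
|Y| = 0.00261 S → |Z| = 1/|Y| = 384 Ω, ∠Z = −∠Y = 35.3°

2.61 mS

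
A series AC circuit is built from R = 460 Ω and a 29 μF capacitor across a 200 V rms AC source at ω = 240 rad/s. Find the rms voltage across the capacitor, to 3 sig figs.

X_C = 1/(ωC) = 144 Ω
Z = 460 − j144 Ω
|Z| = √(460² + 144²) = 482 Ω
I = V/|Z| = 415 mA
V_C = I·|Z_C| = 0.415 × 144 = 59.6 V

59.6 V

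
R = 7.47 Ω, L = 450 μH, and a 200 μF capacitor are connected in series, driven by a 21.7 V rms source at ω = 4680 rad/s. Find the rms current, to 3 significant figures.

2.88 A

X_L = ωL = 2.11 Ω
X_C = 1/(ωC) = 1.07 Ω
Net reactance X = X_L − X_C = 1.04 Ω
Z = 7.47 + j1.04 Ω
|Z| = √(7.47² + 1.04²) = 7.54 Ω
I = V/|Z| = 21.7/7.54 = 2.88 A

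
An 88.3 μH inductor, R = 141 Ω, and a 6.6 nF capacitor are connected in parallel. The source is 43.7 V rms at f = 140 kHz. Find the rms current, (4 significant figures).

ω = 2πf = 879600 rad/s
X_L = ωL = 77.67 Ω
X_C = 1/(ωC) = 172.2 Ω
Parallel: admittances add. Y = 1/R + 1/(jωL) + jωC
Y = (0.007092 − j0.007069) S
|Y| = 0.01001 S → |Z| = 1/|Y| = 99.87 Ω, ∠Z = −∠Y = 44.91°
I = V/|Z| = 43.7/99.87 = 437.6 mA

437.6 mA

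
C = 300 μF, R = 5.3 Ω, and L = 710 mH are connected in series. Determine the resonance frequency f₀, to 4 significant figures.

ω₀ = 1/√(LC) = 1/√(0.71 × 0.0003) = 68.52 rad/s
f₀ = ω₀/(2π) = 10.91 Hz

10.91 Hz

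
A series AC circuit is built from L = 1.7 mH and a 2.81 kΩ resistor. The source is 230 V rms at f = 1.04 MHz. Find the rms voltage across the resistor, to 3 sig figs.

ω = 2πf = 6.535e+06 rad/s
X_L = ωL = 11100 Ω
Z = 2810 + j11100 Ω
|Z| = √(2810² + 11100²) = 11500 Ω
I = V/|Z| = 20.1 mA
V_R = I·|Z_R| = 0.0201 × 2810 = 56.4 V

56.4 V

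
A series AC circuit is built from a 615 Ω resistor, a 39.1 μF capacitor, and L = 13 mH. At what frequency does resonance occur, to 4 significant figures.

223.2 Hz

ω₀ = 1/√(LC) = 1/√(0.013 × 3.91e-05) = 1403 rad/s
f₀ = ω₀/(2π) = 223.2 Hz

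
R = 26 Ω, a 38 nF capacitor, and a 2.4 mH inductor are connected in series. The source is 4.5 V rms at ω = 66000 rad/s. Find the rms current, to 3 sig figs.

18.6 mA

X_L = ωL = 158 Ω
X_C = 1/(ωC) = 399 Ω
Net reactance X = X_L − X_C = -240 Ω
Z = 26.0 − j240 Ω
|Z| = √(26.0² + 240²) = 242 Ω
I = V/|Z| = 4.5/242 = 18.6 mA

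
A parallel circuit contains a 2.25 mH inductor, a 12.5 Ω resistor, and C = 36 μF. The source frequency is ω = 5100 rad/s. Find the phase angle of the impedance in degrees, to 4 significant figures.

X_L = ωL = 11.47 Ω
X_C = 1/(ωC) = 5.447 Ω
Parallel: admittances add. Y = 1/R + 1/(jωL) + jωC
Y = (0.08000 + j0.09645) S
|Y| = 0.1253 S → |Z| = 1/|Y| = 7.980 Ω, ∠Z = −∠Y = -50.33°

-50.33°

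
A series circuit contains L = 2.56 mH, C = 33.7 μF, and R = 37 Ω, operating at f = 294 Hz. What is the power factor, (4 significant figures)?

ω = 2πf = 1847 rad/s
X_L = ωL = 4.729 Ω
X_C = 1/(ωC) = 16.06 Ω
Net reactance X = X_L − X_C = -11.33 Ω
Z = 37.00 − j11.33 Ω
|Z| = √(37.00² + 11.33²) = 38.70 Ω
∠Z = arctan(-11.33/37.00) = -17.03°
cos φ = cos(-17.03°) = 0.9561

0.9561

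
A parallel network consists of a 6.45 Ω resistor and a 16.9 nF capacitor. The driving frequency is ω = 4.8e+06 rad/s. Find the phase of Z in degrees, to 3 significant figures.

-27.6°

X_C = 1/(ωC) = 12.3 Ω
Parallel: admittances add. Y = 1/R + jωC
Y = (0.155 + j0.0811) S
|Y| = 0.175 S → |Z| = 1/|Y| = 5.71 Ω, ∠Z = −∠Y = -27.6°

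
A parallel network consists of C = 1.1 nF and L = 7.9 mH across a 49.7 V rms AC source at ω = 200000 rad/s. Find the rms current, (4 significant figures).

X_L = ωL = 1580 Ω
X_C = 1/(ωC) = 4545 Ω
Parallel: admittances add. Y = 1/(jωL) + jωC
Y = (0 − j0.0004129) S
|Y| = 0.0004129 S → |Z| = 1/|Y| = 2422 Ω, ∠Z = −∠Y = 90.00°
I = V/|Z| = 49.7/2422 = 20.52 mA

20.52 mA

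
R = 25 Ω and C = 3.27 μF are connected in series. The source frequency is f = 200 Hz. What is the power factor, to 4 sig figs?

0.1022

ω = 2πf = 1257 rad/s
X_C = 1/(ωC) = 243.4 Ω
Z = 25.00 − j243.4 Ω
|Z| = √(25.00² + 243.4²) = 244.6 Ω
∠Z = arctan(-243.4/25.00) = -84.13°
cos φ = cos(-84.13°) = 0.1022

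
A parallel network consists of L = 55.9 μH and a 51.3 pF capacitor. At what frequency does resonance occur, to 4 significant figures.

ω₀ = 1/√(LC) = 1/√(5.59e-05 × 5.13e-11) = 1.867e+07 rad/s
f₀ = ω₀/(2π) = 2.972 MHz

2.972 MHz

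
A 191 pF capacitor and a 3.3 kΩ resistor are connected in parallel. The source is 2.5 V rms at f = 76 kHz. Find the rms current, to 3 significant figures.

ω = 2πf = 477500 rad/s
X_C = 1/(ωC) = 11000 Ω
Parallel: admittances add. Y = 1/R + jωC
Y = (0.000303 + j9.12e-05) S
|Y| = 0.000316 S → |Z| = 1/|Y| = 3160 Ω, ∠Z = −∠Y = -16.8°
I = V/|Z| = 2.5/3160 = 791 μA

791 μA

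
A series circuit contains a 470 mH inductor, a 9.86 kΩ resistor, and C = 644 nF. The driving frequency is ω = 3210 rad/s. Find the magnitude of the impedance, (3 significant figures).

X_L = ωL = 1510 Ω
X_C = 1/(ωC) = 484 Ω
Net reactance X = X_L − X_C = 1020 Ω
Z = 9860 + j1020 Ω
|Z| = √(9860² + 1020²) = 9910 Ω

9910 Ω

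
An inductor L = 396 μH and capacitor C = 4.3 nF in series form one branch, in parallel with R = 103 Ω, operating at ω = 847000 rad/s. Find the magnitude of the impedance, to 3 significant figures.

52.4 Ω

X_L = ωL = 335 Ω
X_C = 1/(ωC) = 275 Ω
Branch 1: Z₁ = R = 103 Ω
Branch 2 (series LC): Z₂ = j(X_L − X_C) = j60.8 Ω
Parallel: Z = Z₁Z₂/(Z₁+Z₂), |Z| = 52.4 Ω, ∠Z = 59.4°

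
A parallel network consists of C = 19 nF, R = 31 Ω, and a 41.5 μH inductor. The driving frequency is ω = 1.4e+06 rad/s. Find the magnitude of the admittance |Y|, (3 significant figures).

33.6 mS

X_L = ωL = 58.1 Ω
X_C = 1/(ωC) = 37.6 Ω
Parallel: admittances add. Y = 1/R + 1/(jωL) + jωC
Y = (0.0323 + j0.00939) S
|Y| = 0.0336 S → |Z| = 1/|Y| = 29.8 Ω, ∠Z = −∠Y = -16.2°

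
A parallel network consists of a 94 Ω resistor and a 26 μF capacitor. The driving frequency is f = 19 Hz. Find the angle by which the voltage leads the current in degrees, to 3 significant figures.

-16.3°

ω = 2πf = 119.4 rad/s
X_C = 1/(ωC) = 322 Ω
Parallel: admittances add. Y = 1/R + jωC
Y = (0.0106 + j0.00310) S
|Y| = 0.0111 S → |Z| = 1/|Y| = 90.2 Ω, ∠Z = −∠Y = -16.3°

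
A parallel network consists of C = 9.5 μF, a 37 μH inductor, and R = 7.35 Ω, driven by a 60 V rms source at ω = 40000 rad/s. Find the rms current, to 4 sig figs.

X_L = ωL = 1.480 Ω
X_C = 1/(ωC) = 2.632 Ω
Parallel: admittances add. Y = 1/R + 1/(jωL) + jωC
Y = (0.1361 − j0.2957) S
|Y| = 0.3255 S → |Z| = 1/|Y| = 3.072 Ω, ∠Z = −∠Y = 65.29°
I = V/|Z| = 60/3.072 = 19.53 A

19.53 A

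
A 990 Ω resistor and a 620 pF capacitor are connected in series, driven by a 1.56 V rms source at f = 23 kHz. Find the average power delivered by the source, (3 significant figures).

ω = 2πf = 144500 rad/s
X_C = 1/(ωC) = 11200 Ω
Z = 990 − j11200 Ω
|Z| = √(990² + 11200²) = 11200 Ω
∠Z = arctan(-11200/990) = -84.9°
I = V/|Z| = 139 μA
P = VI cos φ = 1.56 × 0.000139 × cos(-84.9°) = 19.2 μW

19.2 μW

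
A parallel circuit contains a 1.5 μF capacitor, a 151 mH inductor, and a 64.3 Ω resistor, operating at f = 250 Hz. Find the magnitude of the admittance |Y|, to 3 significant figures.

ω = 2πf = 1571 rad/s
X_L = ωL = 237 Ω
X_C = 1/(ωC) = 424 Ω
Parallel: admittances add. Y = 1/R + 1/(jωL) + jωC
Y = (0.0156 − j0.00186) S
|Y| = 0.0157 S → |Z| = 1/|Y| = 63.8 Ω, ∠Z = −∠Y = 6.82°

15.7 mS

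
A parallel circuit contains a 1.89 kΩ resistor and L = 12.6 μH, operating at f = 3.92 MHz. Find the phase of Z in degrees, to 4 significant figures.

80.68°

ω = 2πf = 2.463e+07 rad/s
X_L = ωL = 310.3 Ω
Parallel: admittances add. Y = 1/R + 1/(jωL)
Y = (0.0005291 − j0.003222) S
|Y| = 0.003265 S → |Z| = 1/|Y| = 306.2 Ω, ∠Z = −∠Y = 80.68°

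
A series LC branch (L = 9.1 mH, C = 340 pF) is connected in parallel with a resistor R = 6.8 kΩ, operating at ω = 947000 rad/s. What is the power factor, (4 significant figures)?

0.6297

X_L = ωL = 8618 Ω
X_C = 1/(ωC) = 3106 Ω
Branch 1: Z₁ = R = 6800 Ω
Branch 2 (series LC): Z₂ = j(X_L − X_C) = j5512 Ω
Parallel: Z = Z₁Z₂/(Z₁+Z₂), |Z| = 4282 Ω, ∠Z = 50.97°
cos φ = cos(50.97°) = 0.6297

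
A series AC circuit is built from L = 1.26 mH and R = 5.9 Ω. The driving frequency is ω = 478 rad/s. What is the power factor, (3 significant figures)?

X_L = ωL = 0.602 Ω
Z = 5.90 + j0.602 Ω
|Z| = √(5.90² + 0.602²) = 5.93 Ω
∠Z = arctan(0.602/5.90) = 5.83°
cos φ = cos(5.83°) = 0.995

0.995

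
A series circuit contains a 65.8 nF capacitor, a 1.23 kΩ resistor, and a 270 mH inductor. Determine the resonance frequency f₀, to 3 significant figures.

ω₀ = 1/√(LC) = 1/√(0.27 × 6.58e-08) = 7502 rad/s
f₀ = ω₀/(2π) = 1.19 kHz

1.19 kHz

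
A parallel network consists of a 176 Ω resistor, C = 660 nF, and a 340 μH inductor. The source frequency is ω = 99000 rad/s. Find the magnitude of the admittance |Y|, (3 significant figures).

36.1 mS

X_L = ωL = 33.7 Ω
X_C = 1/(ωC) = 15.3 Ω
Parallel: admittances add. Y = 1/R + 1/(jωL) + jωC
Y = (0.00568 + j0.0356) S
|Y| = 0.0361 S → |Z| = 1/|Y| = 27.7 Ω, ∠Z = −∠Y = -80.9°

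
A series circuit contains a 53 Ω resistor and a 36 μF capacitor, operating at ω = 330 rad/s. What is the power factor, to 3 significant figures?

X_C = 1/(ωC) = 84.2 Ω
Z = 53.0 − j84.2 Ω
|Z| = √(53.0² + 84.2²) = 99.5 Ω
∠Z = arctan(-84.2/53.0) = -57.8°
cos φ = cos(-57.8°) = 0.533

0.533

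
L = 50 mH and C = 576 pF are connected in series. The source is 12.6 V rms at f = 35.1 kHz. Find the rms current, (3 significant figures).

ω = 2πf = 220500 rad/s
X_L = ωL = 11000 Ω
X_C = 1/(ωC) = 7870 Ω
Net reactance X = X_L − X_C = 3150 Ω
Z = j3150 Ω
|Z| = √(0² + 3150²) = 3150 Ω
I = V/|Z| = 12.6/3150 = 3.99 mA

3.99 mA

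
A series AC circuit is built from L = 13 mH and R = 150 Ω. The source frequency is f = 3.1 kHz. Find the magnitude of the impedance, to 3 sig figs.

ω = 2πf = 19480 rad/s
X_L = ωL = 253 Ω
Z = 150 + j253 Ω
|Z| = √(150² + 253²) = 294 Ω

294 Ω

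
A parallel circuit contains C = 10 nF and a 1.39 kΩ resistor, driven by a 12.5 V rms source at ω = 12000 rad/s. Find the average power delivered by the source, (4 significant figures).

112.4 mW

X_C = 1/(ωC) = 8333 Ω
Parallel: admittances add. Y = 1/R + jωC
Y = (0.0007194 + j0.0001200) S
|Y| = 0.0007294 S → |Z| = 1/|Y| = 1371 Ω, ∠Z = −∠Y = -9.470°
I = V/|Z| = 9.117 mA
P = VI cos φ = 12.5 × 0.009117 × cos(-9.470°) = 112.4 mW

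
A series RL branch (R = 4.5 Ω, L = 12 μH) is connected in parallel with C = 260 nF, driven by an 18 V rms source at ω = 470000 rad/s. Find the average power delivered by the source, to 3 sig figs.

28.0 W

X_L = ωL = 5.64 Ω
X_C = 1/(ωC) = 8.18 Ω
Branch 1 (R+jX_L): Z₁ = 4.50 + j5.64 Ω, |Z₁| = 7.22 Ω
Branch 2 (−jX_C): Z₂ = −j8.18 Ω
Parallel: Z = Z₁Z₂/(Z₁+Z₂), |Z| = 11.4 Ω, ∠Z = -9.11°
I = V/|Z| = 1.58 A
P = VI cos φ = 18 × 1.58 × cos(-9.11°) = 28.0 W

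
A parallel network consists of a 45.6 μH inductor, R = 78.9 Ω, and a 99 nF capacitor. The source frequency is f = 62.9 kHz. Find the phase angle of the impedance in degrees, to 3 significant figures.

ω = 2πf = 395200 rad/s
X_L = ωL = 18.0 Ω
X_C = 1/(ωC) = 25.6 Ω
Parallel: admittances add. Y = 1/R + 1/(jωL) + jωC
Y = (0.0127 − j0.0164) S
|Y| = 0.0207 S → |Z| = 1/|Y| = 48.3 Ω, ∠Z = −∠Y = 52.2°

52.2°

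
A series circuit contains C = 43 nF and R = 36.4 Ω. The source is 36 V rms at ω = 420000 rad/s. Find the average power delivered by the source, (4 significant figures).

X_C = 1/(ωC) = 55.37 Ω
Z = 36.40 − j55.37 Ω
|Z| = √(36.40² + 55.37²) = 66.26 Ω
∠Z = arctan(-55.37/36.40) = -56.68°
I = V/|Z| = 543.3 mA
P = VI cos φ = 36 × 0.5433 × cos(-56.68°) = 10.74 W

10.74 W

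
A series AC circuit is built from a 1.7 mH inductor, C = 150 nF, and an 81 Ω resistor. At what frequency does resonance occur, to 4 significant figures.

ω₀ = 1/√(LC) = 1/√(0.0017 × 1.5e-07) = 62620 rad/s
f₀ = ω₀/(2π) = 9.967 kHz

9.967 kHz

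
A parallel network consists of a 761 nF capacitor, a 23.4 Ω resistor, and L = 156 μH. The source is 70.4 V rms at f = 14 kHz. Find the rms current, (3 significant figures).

3.04 A

ω = 2πf = 87960 rad/s
X_L = ωL = 13.7 Ω
X_C = 1/(ωC) = 14.9 Ω
Parallel: admittances add. Y = 1/R + 1/(jωL) + jωC
Y = (0.0427 − j0.00593) S
|Y| = 0.0431 S → |Z| = 1/|Y| = 23.2 Ω, ∠Z = −∠Y = 7.90°
I = V/|Z| = 70.4/23.2 = 3.04 A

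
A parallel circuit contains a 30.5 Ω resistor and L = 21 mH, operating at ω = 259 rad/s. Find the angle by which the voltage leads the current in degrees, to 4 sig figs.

X_L = ωL = 5.439 Ω
Parallel: admittances add. Y = 1/R + 1/(jωL)
Y = (0.03279 − j0.1839) S
|Y| = 0.1868 S → |Z| = 1/|Y| = 5.355 Ω, ∠Z = −∠Y = 79.89°

79.89°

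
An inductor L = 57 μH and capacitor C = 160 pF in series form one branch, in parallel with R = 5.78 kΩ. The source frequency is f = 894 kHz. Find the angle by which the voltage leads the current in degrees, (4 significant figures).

-82.19°

ω = 2πf = 5.617e+06 rad/s
X_L = ωL = 320.2 Ω
X_C = 1/(ωC) = 1113 Ω
Branch 1: Z₁ = R = 5780 Ω
Branch 2 (series LC): Z₂ = j(X_L − X_C) = −j792.5 Ω
Parallel: Z = Z₁Z₂/(Z₁+Z₂), |Z| = 785.1 Ω, ∠Z = -82.19°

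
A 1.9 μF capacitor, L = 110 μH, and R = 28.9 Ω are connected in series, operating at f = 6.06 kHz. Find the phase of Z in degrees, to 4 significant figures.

-18.44°

ω = 2πf = 38080 rad/s
X_L = ωL = 4.188 Ω
X_C = 1/(ωC) = 13.82 Ω
Net reactance X = X_L − X_C = -9.634 Ω
Z = 28.90 − j9.634 Ω
|Z| = √(28.90² + 9.634²) = 30.46 Ω
∠Z = arctan(-9.634/28.90) = -18.44°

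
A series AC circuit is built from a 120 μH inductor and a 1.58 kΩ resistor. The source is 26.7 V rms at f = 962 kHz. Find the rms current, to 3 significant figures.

15.4 mA

ω = 2πf = 6.044e+06 rad/s
X_L = ωL = 725 Ω
Z = 1580 + j725 Ω
|Z| = √(1580² + 725²) = 1740 Ω
I = V/|Z| = 26.7/1740 = 15.4 mA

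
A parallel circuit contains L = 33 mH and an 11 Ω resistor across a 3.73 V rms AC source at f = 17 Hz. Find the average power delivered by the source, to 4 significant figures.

ω = 2πf = 106.8 rad/s
X_L = ωL = 3.525 Ω
Parallel: admittances add. Y = 1/R + 1/(jωL)
Y = (0.09091 − j0.2837) S
|Y| = 0.2979 S → |Z| = 1/|Y| = 3.357 Ω, ∠Z = −∠Y = 72.23°
I = V/|Z| = 1.111 A
P = VI cos φ = 3.73 × 1.111 × cos(72.23°) = 1.265 W

1.265 W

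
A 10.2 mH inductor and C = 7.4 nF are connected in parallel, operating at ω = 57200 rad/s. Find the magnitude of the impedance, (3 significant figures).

X_L = ωL = 583 Ω
X_C = 1/(ωC) = 2360 Ω
Parallel: admittances add. Y = 1/(jωL) + jωC
Y = (0 − j0.00129) S
|Y| = 0.00129 S → |Z| = 1/|Y| = 775 Ω, ∠Z = −∠Y = 90.0°

775 Ω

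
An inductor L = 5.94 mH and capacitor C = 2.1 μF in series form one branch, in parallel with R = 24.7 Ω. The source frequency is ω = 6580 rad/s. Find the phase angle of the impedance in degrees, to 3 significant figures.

-36.6°

X_L = ωL = 39.1 Ω
X_C = 1/(ωC) = 72.4 Ω
Branch 1: Z₁ = R = 24.7 Ω
Branch 2 (series LC): Z₂ = j(X_L − X_C) = −j33.3 Ω
Parallel: Z = Z₁Z₂/(Z₁+Z₂), |Z| = 19.8 Ω, ∠Z = -36.6°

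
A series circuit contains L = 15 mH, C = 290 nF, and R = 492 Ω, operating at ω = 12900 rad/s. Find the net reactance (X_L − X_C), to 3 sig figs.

X_L = ωL = 194 Ω
X_C = 1/(ωC) = 267 Ω
X = 194 − 267 = -73.8 Ω

-73.8 Ω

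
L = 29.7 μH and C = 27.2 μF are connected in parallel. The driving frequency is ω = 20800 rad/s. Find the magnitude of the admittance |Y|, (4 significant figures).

1.053 S

X_L = ωL = 0.6178 Ω
X_C = 1/(ωC) = 1.768 Ω
Parallel: admittances add. Y = 1/(jωL) + jωC
Y = (0 − j1.053) S
|Y| = 1.053 S → |Z| = 1/|Y| = 0.9497 Ω, ∠Z = −∠Y = 90.00°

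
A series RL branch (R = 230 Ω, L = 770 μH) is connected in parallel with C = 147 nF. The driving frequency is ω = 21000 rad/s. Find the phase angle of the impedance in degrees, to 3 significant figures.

-32.7°

X_L = ωL = 16.2 Ω
X_C = 1/(ωC) = 324 Ω
Branch 1 (R+jX_L): Z₁ = 230 + j16.2 Ω, |Z₁| = 231 Ω
Branch 2 (−jX_C): Z₂ = −j324 Ω
Parallel: Z = Z₁Z₂/(Z₁+Z₂), |Z| = 194 Ω, ∠Z = -32.7°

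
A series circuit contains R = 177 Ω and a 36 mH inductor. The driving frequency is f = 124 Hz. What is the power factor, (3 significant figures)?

0.988

ω = 2πf = 779.1 rad/s
X_L = ωL = 28.0 Ω
Z = 177 + j28.0 Ω
|Z| = √(177² + 28.0²) = 179 Ω
∠Z = arctan(28.0/177) = 9.00°
cos φ = cos(9.00°) = 0.988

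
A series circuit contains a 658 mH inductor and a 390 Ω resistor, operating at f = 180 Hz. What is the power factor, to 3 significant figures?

0.464

ω = 2πf = 1131 rad/s
X_L = ωL = 744 Ω
Z = 390 + j744 Ω
|Z| = √(390² + 744²) = 840 Ω
∠Z = arctan(744/390) = 62.3°
cos φ = cos(62.3°) = 0.464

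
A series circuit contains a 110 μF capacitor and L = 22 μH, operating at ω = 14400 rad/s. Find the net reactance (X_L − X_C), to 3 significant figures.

-0.315 Ω

X_L = ωL = 0.317 Ω
X_C = 1/(ωC) = 0.631 Ω
X = 0.317 − 0.631 = -0.315 Ω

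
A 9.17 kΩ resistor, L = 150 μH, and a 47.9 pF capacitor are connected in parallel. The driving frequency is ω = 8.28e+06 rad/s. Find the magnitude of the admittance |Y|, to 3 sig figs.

X_L = ωL = 1240 Ω
X_C = 1/(ωC) = 2520 Ω
Parallel: admittances add. Y = 1/R + 1/(jωL) + jωC
Y = (0.000109 − j0.000409) S
|Y| = 0.000423 S → |Z| = 1/|Y| = 2360 Ω, ∠Z = −∠Y = 75.1°

423 μS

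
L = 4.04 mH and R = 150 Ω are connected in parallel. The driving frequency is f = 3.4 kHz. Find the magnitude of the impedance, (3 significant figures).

74.8 Ω

ω = 2πf = 21360 rad/s
X_L = ωL = 86.3 Ω
Parallel: admittances add. Y = 1/R + 1/(jωL)
Y = (0.00667 − j0.0116) S
|Y| = 0.0134 S → |Z| = 1/|Y| = 74.8 Ω, ∠Z = −∠Y = 60.1°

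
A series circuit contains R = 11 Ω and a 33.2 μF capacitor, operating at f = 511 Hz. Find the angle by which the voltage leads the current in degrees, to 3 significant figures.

ω = 2πf = 3211 rad/s
X_C = 1/(ωC) = 9.38 Ω
Z = 11.0 − j9.38 Ω
|Z| = √(11.0² + 9.38²) = 14.5 Ω
∠Z = arctan(-9.38/11.0) = -40.5°

-40.5°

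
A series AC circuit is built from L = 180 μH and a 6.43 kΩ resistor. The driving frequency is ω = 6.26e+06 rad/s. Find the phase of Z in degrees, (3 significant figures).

9.94°

X_L = ωL = 1130 Ω
Z = 6430 + j1130 Ω
|Z| = √(6430² + 1130²) = 6530 Ω
∠Z = arctan(1130/6430) = 9.94°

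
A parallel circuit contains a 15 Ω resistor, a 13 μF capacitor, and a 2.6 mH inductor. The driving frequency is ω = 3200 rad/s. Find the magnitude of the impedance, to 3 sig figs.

9.70 Ω

X_L = ωL = 8.32 Ω
X_C = 1/(ωC) = 24.0 Ω
Parallel: admittances add. Y = 1/R + 1/(jωL) + jωC
Y = (0.0667 − j0.0786) S
|Y| = 0.103 S → |Z| = 1/|Y| = 9.70 Ω, ∠Z = −∠Y = 49.7°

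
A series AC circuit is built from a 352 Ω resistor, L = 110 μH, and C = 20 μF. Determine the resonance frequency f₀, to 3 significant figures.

3.39 kHz

ω₀ = 1/√(LC) = 1/√(0.00011 × 2e-05) = 21320 rad/s
f₀ = ω₀/(2π) = 3.39 kHz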